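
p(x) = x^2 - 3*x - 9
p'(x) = 2*x - 3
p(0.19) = -9.53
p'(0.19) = -2.62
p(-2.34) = 3.50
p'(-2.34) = -7.68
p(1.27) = -11.20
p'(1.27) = -0.46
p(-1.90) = 0.31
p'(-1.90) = -6.80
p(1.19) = -11.15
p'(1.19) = -0.62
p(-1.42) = -2.72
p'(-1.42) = -5.84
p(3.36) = -7.79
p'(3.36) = 3.72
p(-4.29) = 22.27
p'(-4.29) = -11.58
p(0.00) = -9.00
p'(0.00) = -3.00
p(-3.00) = 9.00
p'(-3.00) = -9.00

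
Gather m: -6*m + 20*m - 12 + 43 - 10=14*m + 21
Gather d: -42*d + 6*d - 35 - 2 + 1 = -36*d - 36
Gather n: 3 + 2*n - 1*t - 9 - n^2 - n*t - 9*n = -n^2 + n*(-t - 7) - t - 6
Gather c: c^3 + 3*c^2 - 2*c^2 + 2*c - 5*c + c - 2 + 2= c^3 + c^2 - 2*c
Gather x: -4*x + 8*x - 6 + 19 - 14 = 4*x - 1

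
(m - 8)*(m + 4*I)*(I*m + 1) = I*m^3 - 3*m^2 - 8*I*m^2 + 24*m + 4*I*m - 32*I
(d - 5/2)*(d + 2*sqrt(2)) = d^2 - 5*d/2 + 2*sqrt(2)*d - 5*sqrt(2)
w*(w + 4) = w^2 + 4*w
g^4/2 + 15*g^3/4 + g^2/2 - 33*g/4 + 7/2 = (g/2 + 1)*(g - 1)*(g - 1/2)*(g + 7)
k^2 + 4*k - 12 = (k - 2)*(k + 6)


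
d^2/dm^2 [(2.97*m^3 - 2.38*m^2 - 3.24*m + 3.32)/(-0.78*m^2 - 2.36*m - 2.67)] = (7.105427357601e-15*m^4 - 25.532556*m^3 - 154.14624*m^2 - 204.191478*m - 30.051892)/(0.474552*m^6 + 4.307472*m^5 + 17.906148*m^4 + 42.633872*m^3 + 61.294122*m^2 + 50.472612*m + 19.034163)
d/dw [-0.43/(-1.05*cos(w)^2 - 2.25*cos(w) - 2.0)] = (0.903*cos(w) + 0.9675)*sin(w)/(1.05*cos(w)^2 + 2.25*cos(w) + 2.0)^2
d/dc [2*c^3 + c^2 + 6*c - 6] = 6*c^2 + 2*c + 6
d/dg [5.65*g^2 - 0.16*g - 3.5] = 11.3*g - 0.16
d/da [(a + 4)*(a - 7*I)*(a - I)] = 3*a^2 + a*(8 - 16*I) - 7 - 32*I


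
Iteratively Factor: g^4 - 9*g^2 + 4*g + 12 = (g - 2)*(g^3 + 2*g^2 - 5*g - 6) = (g - 2)^2*(g^2 + 4*g + 3) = (g - 2)^2*(g + 1)*(g + 3)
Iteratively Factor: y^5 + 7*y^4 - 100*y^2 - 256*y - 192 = (y - 4)*(y^4 + 11*y^3 + 44*y^2 + 76*y + 48) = (y - 4)*(y + 3)*(y^3 + 8*y^2 + 20*y + 16) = (y - 4)*(y + 3)*(y + 4)*(y^2 + 4*y + 4) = (y - 4)*(y + 2)*(y + 3)*(y + 4)*(y + 2)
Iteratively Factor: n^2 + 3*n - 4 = (n - 1)*(n + 4)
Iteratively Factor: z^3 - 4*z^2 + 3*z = (z)*(z^2 - 4*z + 3) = z*(z - 1)*(z - 3)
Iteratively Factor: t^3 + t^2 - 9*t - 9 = (t + 3)*(t^2 - 2*t - 3) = (t - 3)*(t + 3)*(t + 1)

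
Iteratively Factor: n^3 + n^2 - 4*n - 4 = (n - 2)*(n^2 + 3*n + 2) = (n - 2)*(n + 2)*(n + 1)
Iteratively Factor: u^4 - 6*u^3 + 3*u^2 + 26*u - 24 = (u - 1)*(u^3 - 5*u^2 - 2*u + 24) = (u - 4)*(u - 1)*(u^2 - u - 6) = (u - 4)*(u - 3)*(u - 1)*(u + 2)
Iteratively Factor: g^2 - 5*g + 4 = (g - 4)*(g - 1)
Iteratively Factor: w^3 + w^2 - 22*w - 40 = (w - 5)*(w^2 + 6*w + 8) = (w - 5)*(w + 4)*(w + 2)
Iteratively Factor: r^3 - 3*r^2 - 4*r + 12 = (r - 2)*(r^2 - r - 6) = (r - 3)*(r - 2)*(r + 2)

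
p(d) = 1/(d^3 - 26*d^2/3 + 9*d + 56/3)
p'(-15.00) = 0.00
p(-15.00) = 0.00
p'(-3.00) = -0.00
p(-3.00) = -0.00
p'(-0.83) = -1.17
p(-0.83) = 0.21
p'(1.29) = 0.03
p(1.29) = 0.06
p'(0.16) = -0.02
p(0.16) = 0.05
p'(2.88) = 1.38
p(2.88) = -0.29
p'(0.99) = 0.01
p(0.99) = 0.05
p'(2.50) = 2.26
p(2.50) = 0.38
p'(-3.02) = -0.01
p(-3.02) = -0.01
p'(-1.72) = -0.06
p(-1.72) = -0.04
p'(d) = (-3*d^2 + 52*d/3 - 9)/(d^3 - 26*d^2/3 + 9*d + 56/3)^2 = 3*(-9*d^2 + 52*d - 27)/(3*d^3 - 26*d^2 + 27*d + 56)^2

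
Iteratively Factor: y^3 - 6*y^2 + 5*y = (y)*(y^2 - 6*y + 5) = y*(y - 5)*(y - 1)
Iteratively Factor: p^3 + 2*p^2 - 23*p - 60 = (p + 3)*(p^2 - p - 20) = (p + 3)*(p + 4)*(p - 5)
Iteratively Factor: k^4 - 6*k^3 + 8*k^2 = (k - 2)*(k^3 - 4*k^2) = (k - 4)*(k - 2)*(k^2) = k*(k - 4)*(k - 2)*(k)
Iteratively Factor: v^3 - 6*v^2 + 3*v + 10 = (v - 5)*(v^2 - v - 2) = (v - 5)*(v + 1)*(v - 2)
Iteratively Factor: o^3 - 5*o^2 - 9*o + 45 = (o + 3)*(o^2 - 8*o + 15) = (o - 3)*(o + 3)*(o - 5)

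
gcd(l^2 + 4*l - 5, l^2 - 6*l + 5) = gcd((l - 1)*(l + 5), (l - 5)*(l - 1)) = l - 1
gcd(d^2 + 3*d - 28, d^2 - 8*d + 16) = d - 4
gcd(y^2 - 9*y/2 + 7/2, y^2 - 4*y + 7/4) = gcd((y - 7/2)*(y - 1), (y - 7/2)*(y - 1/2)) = y - 7/2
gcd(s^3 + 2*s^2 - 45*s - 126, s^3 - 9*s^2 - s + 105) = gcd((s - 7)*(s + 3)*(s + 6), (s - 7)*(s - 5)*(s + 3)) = s^2 - 4*s - 21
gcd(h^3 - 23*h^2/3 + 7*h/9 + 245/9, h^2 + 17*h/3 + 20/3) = h + 5/3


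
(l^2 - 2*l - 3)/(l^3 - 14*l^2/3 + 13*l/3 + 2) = 3*(l + 1)/(3*l^2 - 5*l - 2)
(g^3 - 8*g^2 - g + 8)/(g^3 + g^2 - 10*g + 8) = (g^2 - 7*g - 8)/(g^2 + 2*g - 8)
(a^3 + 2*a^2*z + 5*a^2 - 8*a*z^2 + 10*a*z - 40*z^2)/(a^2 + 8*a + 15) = (a^2 + 2*a*z - 8*z^2)/(a + 3)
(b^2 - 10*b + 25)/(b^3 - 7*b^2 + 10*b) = (b - 5)/(b*(b - 2))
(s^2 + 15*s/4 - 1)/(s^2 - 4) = (s^2 + 15*s/4 - 1)/(s^2 - 4)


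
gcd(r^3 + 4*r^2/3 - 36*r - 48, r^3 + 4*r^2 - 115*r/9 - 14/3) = r + 6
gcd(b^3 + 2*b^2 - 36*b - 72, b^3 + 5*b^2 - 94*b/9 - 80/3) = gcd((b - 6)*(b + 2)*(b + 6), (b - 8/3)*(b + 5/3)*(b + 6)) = b + 6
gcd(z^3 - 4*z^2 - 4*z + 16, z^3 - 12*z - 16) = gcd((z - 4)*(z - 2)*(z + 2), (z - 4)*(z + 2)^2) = z^2 - 2*z - 8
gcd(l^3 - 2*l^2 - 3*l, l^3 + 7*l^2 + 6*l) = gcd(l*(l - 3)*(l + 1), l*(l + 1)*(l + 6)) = l^2 + l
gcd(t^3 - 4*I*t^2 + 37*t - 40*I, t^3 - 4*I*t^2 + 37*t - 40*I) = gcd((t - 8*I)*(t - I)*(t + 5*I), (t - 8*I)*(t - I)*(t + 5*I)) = t^3 - 4*I*t^2 + 37*t - 40*I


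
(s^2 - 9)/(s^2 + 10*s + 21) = (s - 3)/(s + 7)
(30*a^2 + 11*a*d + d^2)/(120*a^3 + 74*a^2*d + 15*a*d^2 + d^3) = 1/(4*a + d)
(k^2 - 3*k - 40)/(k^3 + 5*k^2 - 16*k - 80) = (k - 8)/(k^2 - 16)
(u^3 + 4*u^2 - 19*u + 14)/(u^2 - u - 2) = (u^2 + 6*u - 7)/(u + 1)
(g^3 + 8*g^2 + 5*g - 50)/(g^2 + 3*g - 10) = g + 5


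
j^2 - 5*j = j*(j - 5)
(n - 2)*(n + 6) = n^2 + 4*n - 12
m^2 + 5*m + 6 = (m + 2)*(m + 3)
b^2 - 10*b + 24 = (b - 6)*(b - 4)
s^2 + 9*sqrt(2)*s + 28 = (s + 2*sqrt(2))*(s + 7*sqrt(2))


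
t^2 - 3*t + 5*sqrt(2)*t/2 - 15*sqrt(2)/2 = (t - 3)*(t + 5*sqrt(2)/2)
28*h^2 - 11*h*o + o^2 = (-7*h + o)*(-4*h + o)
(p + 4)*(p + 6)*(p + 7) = p^3 + 17*p^2 + 94*p + 168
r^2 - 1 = (r - 1)*(r + 1)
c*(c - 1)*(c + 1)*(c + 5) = c^4 + 5*c^3 - c^2 - 5*c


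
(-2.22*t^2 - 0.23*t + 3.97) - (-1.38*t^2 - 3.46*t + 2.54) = -0.84*t^2 + 3.23*t + 1.43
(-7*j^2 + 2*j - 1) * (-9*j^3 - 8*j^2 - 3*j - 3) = 63*j^5 + 38*j^4 + 14*j^3 + 23*j^2 - 3*j + 3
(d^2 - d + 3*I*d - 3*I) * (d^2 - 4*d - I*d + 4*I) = d^4 - 5*d^3 + 2*I*d^3 + 7*d^2 - 10*I*d^2 - 15*d + 8*I*d + 12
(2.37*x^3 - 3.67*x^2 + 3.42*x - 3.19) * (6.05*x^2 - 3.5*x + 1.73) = 14.3385*x^5 - 30.4985*x^4 + 37.6361*x^3 - 37.6186*x^2 + 17.0816*x - 5.5187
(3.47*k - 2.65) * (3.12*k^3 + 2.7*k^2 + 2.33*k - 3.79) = 10.8264*k^4 + 1.101*k^3 + 0.9301*k^2 - 19.3258*k + 10.0435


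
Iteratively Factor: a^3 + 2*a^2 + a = (a + 1)*(a^2 + a) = a*(a + 1)*(a + 1)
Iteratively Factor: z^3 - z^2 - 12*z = (z + 3)*(z^2 - 4*z) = (z - 4)*(z + 3)*(z)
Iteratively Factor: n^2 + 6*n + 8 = (n + 4)*(n + 2)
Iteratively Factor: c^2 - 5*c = (c - 5)*(c)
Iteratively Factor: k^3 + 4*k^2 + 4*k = (k)*(k^2 + 4*k + 4) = k*(k + 2)*(k + 2)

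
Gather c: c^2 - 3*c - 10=c^2 - 3*c - 10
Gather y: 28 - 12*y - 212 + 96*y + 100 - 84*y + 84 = 0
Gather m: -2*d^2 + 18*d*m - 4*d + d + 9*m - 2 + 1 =-2*d^2 - 3*d + m*(18*d + 9) - 1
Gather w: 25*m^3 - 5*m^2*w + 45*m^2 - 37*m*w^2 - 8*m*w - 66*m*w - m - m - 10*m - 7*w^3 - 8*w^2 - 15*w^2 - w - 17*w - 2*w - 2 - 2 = 25*m^3 + 45*m^2 - 12*m - 7*w^3 + w^2*(-37*m - 23) + w*(-5*m^2 - 74*m - 20) - 4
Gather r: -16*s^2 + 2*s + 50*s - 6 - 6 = -16*s^2 + 52*s - 12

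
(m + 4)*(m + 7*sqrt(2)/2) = m^2 + 4*m + 7*sqrt(2)*m/2 + 14*sqrt(2)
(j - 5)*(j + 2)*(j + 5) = j^3 + 2*j^2 - 25*j - 50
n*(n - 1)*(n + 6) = n^3 + 5*n^2 - 6*n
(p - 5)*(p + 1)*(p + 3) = p^3 - p^2 - 17*p - 15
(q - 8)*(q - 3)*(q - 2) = q^3 - 13*q^2 + 46*q - 48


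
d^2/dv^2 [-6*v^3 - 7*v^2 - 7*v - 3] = -36*v - 14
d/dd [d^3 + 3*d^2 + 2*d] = 3*d^2 + 6*d + 2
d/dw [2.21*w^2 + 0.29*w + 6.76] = 4.42*w + 0.29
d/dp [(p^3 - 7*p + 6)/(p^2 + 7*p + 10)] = (p^4 + 14*p^3 + 37*p^2 - 12*p - 112)/(p^4 + 14*p^3 + 69*p^2 + 140*p + 100)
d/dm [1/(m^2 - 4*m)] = 2*(2 - m)/(m^2*(m - 4)^2)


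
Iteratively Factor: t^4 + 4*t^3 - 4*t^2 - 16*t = (t - 2)*(t^3 + 6*t^2 + 8*t) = t*(t - 2)*(t^2 + 6*t + 8) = t*(t - 2)*(t + 4)*(t + 2)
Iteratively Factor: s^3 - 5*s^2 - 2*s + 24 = (s - 4)*(s^2 - s - 6) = (s - 4)*(s - 3)*(s + 2)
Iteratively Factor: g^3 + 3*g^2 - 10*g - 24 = (g + 4)*(g^2 - g - 6) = (g - 3)*(g + 4)*(g + 2)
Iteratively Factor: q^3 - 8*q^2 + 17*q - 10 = (q - 1)*(q^2 - 7*q + 10) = (q - 2)*(q - 1)*(q - 5)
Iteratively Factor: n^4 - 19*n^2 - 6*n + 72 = (n - 2)*(n^3 + 2*n^2 - 15*n - 36) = (n - 2)*(n + 3)*(n^2 - n - 12) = (n - 2)*(n + 3)^2*(n - 4)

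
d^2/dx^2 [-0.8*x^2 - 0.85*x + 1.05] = -1.60000000000000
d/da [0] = 0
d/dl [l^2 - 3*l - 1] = 2*l - 3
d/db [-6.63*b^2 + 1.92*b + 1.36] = 1.92 - 13.26*b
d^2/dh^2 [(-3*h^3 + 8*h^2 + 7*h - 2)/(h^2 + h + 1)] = 2*(-h^3 - 39*h^2 - 36*h + 1)/(h^6 + 3*h^5 + 6*h^4 + 7*h^3 + 6*h^2 + 3*h + 1)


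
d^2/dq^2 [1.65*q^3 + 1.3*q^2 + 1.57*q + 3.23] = 9.9*q + 2.6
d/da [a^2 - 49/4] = 2*a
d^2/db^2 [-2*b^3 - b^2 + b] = -12*b - 2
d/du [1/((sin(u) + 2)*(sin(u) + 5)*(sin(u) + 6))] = (-26*sin(u) + 3*cos(u)^2 - 55)*cos(u)/((sin(u) + 2)^2*(sin(u) + 5)^2*(sin(u) + 6)^2)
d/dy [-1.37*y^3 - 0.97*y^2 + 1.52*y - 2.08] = -4.11*y^2 - 1.94*y + 1.52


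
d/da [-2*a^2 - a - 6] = -4*a - 1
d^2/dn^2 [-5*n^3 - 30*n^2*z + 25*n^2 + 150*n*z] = -30*n - 60*z + 50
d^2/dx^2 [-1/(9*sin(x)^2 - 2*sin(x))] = 2*(162*sin(x) - 27 - 241/sin(x) + 54/sin(x)^2 - 4/sin(x)^3)/(9*sin(x) - 2)^3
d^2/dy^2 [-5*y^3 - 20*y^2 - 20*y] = -30*y - 40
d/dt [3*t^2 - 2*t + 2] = 6*t - 2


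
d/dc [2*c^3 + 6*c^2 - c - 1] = 6*c^2 + 12*c - 1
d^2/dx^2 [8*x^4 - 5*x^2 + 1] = 96*x^2 - 10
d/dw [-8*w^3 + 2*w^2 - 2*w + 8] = -24*w^2 + 4*w - 2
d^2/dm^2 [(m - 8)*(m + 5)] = 2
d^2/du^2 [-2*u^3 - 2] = -12*u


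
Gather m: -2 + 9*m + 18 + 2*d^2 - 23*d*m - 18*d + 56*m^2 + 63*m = 2*d^2 - 18*d + 56*m^2 + m*(72 - 23*d) + 16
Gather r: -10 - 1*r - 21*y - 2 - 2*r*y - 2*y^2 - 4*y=r*(-2*y - 1) - 2*y^2 - 25*y - 12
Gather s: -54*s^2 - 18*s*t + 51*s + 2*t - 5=-54*s^2 + s*(51 - 18*t) + 2*t - 5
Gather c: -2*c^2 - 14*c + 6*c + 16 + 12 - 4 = -2*c^2 - 8*c + 24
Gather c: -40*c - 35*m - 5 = -40*c - 35*m - 5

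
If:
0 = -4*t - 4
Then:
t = -1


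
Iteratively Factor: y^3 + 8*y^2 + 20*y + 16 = (y + 2)*(y^2 + 6*y + 8) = (y + 2)*(y + 4)*(y + 2)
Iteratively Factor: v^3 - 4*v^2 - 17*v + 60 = (v - 5)*(v^2 + v - 12) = (v - 5)*(v - 3)*(v + 4)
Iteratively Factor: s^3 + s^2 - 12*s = (s + 4)*(s^2 - 3*s) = s*(s + 4)*(s - 3)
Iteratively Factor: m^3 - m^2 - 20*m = (m - 5)*(m^2 + 4*m) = m*(m - 5)*(m + 4)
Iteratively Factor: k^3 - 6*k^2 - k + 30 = (k - 5)*(k^2 - k - 6) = (k - 5)*(k + 2)*(k - 3)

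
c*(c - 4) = c^2 - 4*c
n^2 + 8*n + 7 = (n + 1)*(n + 7)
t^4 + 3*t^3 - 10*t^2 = t^2*(t - 2)*(t + 5)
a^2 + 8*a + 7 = (a + 1)*(a + 7)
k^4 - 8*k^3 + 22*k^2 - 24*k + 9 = (k - 3)^2*(k - 1)^2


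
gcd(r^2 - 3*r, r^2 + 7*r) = r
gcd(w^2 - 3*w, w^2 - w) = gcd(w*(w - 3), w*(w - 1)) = w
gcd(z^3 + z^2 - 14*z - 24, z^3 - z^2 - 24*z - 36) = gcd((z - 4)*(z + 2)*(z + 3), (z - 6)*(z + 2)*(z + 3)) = z^2 + 5*z + 6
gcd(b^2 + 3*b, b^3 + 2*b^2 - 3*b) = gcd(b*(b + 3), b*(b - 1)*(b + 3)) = b^2 + 3*b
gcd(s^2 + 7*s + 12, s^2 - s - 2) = 1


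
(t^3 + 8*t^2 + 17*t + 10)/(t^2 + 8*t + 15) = (t^2 + 3*t + 2)/(t + 3)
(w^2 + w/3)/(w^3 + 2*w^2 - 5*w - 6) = w*(3*w + 1)/(3*(w^3 + 2*w^2 - 5*w - 6))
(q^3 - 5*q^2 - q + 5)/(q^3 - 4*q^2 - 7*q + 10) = (q + 1)/(q + 2)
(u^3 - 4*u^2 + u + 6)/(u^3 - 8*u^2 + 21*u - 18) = (u + 1)/(u - 3)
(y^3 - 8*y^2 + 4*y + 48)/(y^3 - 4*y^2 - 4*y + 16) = (y - 6)/(y - 2)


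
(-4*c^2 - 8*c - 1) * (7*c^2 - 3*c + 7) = -28*c^4 - 44*c^3 - 11*c^2 - 53*c - 7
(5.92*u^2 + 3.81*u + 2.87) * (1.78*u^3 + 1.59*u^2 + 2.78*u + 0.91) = 10.5376*u^5 + 16.1946*u^4 + 27.6241*u^3 + 20.5423*u^2 + 11.4457*u + 2.6117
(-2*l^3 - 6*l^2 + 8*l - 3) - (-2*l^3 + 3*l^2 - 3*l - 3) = -9*l^2 + 11*l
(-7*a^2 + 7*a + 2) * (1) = -7*a^2 + 7*a + 2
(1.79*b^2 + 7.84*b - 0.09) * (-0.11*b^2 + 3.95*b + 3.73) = -0.1969*b^4 + 6.2081*b^3 + 37.6546*b^2 + 28.8877*b - 0.3357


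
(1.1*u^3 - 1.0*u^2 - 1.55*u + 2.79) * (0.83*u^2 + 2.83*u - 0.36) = 0.913*u^5 + 2.283*u^4 - 4.5125*u^3 - 1.7108*u^2 + 8.4537*u - 1.0044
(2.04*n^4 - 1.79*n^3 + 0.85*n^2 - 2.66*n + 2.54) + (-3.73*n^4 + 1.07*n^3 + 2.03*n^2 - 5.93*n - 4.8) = -1.69*n^4 - 0.72*n^3 + 2.88*n^2 - 8.59*n - 2.26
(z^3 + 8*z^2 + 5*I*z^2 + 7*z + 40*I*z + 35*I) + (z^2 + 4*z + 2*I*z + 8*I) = z^3 + 9*z^2 + 5*I*z^2 + 11*z + 42*I*z + 43*I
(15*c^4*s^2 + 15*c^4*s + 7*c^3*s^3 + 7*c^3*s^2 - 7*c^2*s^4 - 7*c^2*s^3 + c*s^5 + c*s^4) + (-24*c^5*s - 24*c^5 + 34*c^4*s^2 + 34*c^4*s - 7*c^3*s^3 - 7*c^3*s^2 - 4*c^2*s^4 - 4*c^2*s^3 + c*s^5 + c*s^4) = -24*c^5*s - 24*c^5 + 49*c^4*s^2 + 49*c^4*s - 11*c^2*s^4 - 11*c^2*s^3 + 2*c*s^5 + 2*c*s^4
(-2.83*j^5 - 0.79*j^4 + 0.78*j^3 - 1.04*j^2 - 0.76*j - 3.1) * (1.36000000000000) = -3.8488*j^5 - 1.0744*j^4 + 1.0608*j^3 - 1.4144*j^2 - 1.0336*j - 4.216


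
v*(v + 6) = v^2 + 6*v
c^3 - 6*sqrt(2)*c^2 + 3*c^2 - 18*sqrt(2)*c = c*(c + 3)*(c - 6*sqrt(2))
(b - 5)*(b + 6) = b^2 + b - 30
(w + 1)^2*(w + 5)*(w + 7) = w^4 + 14*w^3 + 60*w^2 + 82*w + 35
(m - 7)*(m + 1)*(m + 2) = m^3 - 4*m^2 - 19*m - 14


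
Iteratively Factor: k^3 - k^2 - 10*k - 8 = (k + 2)*(k^2 - 3*k - 4) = (k - 4)*(k + 2)*(k + 1)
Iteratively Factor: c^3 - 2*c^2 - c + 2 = (c - 2)*(c^2 - 1) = (c - 2)*(c + 1)*(c - 1)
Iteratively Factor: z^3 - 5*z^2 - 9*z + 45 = (z + 3)*(z^2 - 8*z + 15) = (z - 5)*(z + 3)*(z - 3)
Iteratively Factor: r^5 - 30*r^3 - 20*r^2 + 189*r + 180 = (r + 4)*(r^4 - 4*r^3 - 14*r^2 + 36*r + 45) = (r - 5)*(r + 4)*(r^3 + r^2 - 9*r - 9) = (r - 5)*(r + 3)*(r + 4)*(r^2 - 2*r - 3) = (r - 5)*(r + 1)*(r + 3)*(r + 4)*(r - 3)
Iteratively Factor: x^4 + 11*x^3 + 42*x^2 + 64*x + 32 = (x + 2)*(x^3 + 9*x^2 + 24*x + 16) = (x + 2)*(x + 4)*(x^2 + 5*x + 4) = (x + 2)*(x + 4)^2*(x + 1)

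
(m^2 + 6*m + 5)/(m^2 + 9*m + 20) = (m + 1)/(m + 4)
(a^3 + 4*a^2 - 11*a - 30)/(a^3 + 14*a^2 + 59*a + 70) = (a - 3)/(a + 7)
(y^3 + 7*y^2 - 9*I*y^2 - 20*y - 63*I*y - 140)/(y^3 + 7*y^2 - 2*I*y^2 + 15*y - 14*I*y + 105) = (y - 4*I)/(y + 3*I)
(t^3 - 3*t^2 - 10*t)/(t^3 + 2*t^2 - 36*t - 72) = t*(t - 5)/(t^2 - 36)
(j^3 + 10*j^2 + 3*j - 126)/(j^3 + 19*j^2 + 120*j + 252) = (j - 3)/(j + 6)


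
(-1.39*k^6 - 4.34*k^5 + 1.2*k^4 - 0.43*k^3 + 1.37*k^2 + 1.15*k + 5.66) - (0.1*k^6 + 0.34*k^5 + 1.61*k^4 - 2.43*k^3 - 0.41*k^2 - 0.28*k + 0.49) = -1.49*k^6 - 4.68*k^5 - 0.41*k^4 + 2.0*k^3 + 1.78*k^2 + 1.43*k + 5.17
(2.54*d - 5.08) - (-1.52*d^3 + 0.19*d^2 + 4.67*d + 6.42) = 1.52*d^3 - 0.19*d^2 - 2.13*d - 11.5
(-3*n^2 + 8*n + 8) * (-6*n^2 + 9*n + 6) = 18*n^4 - 75*n^3 + 6*n^2 + 120*n + 48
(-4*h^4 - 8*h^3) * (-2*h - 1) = 8*h^5 + 20*h^4 + 8*h^3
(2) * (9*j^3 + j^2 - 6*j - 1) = 18*j^3 + 2*j^2 - 12*j - 2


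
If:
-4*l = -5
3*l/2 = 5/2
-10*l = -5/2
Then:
No Solution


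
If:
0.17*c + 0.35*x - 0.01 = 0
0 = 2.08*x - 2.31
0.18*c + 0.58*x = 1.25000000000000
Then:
No Solution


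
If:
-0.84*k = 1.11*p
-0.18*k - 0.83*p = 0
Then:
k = 0.00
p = 0.00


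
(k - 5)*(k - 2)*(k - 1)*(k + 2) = k^4 - 6*k^3 + k^2 + 24*k - 20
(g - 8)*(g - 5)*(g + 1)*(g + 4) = g^4 - 8*g^3 - 21*g^2 + 148*g + 160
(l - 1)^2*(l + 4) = l^3 + 2*l^2 - 7*l + 4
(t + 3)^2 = t^2 + 6*t + 9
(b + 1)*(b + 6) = b^2 + 7*b + 6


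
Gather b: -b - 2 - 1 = -b - 3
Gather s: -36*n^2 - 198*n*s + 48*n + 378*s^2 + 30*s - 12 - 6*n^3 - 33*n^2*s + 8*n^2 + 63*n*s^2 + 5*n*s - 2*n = -6*n^3 - 28*n^2 + 46*n + s^2*(63*n + 378) + s*(-33*n^2 - 193*n + 30) - 12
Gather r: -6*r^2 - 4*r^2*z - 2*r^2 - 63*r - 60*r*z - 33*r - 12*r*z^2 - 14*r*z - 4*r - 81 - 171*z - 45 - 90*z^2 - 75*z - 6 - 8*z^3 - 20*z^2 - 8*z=r^2*(-4*z - 8) + r*(-12*z^2 - 74*z - 100) - 8*z^3 - 110*z^2 - 254*z - 132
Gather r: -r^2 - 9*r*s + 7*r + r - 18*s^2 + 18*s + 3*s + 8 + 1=-r^2 + r*(8 - 9*s) - 18*s^2 + 21*s + 9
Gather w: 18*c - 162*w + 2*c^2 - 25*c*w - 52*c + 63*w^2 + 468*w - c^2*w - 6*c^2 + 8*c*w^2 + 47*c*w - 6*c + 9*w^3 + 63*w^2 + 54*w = -4*c^2 - 40*c + 9*w^3 + w^2*(8*c + 126) + w*(-c^2 + 22*c + 360)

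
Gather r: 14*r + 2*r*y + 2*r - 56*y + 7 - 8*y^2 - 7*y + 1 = r*(2*y + 16) - 8*y^2 - 63*y + 8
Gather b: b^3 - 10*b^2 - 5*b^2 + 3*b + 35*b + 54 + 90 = b^3 - 15*b^2 + 38*b + 144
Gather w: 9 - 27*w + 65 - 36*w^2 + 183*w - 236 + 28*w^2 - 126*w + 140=-8*w^2 + 30*w - 22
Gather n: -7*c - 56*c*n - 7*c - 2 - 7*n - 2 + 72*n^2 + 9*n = -14*c + 72*n^2 + n*(2 - 56*c) - 4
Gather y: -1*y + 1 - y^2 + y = 1 - y^2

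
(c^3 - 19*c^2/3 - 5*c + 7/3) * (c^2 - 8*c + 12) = c^5 - 43*c^4/3 + 173*c^3/3 - 101*c^2/3 - 236*c/3 + 28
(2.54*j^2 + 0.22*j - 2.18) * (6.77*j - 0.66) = 17.1958*j^3 - 0.187*j^2 - 14.9038*j + 1.4388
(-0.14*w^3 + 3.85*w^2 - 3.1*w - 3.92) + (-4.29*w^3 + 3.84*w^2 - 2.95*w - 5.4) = -4.43*w^3 + 7.69*w^2 - 6.05*w - 9.32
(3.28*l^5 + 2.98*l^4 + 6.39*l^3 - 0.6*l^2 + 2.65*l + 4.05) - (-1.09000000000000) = 3.28*l^5 + 2.98*l^4 + 6.39*l^3 - 0.6*l^2 + 2.65*l + 5.14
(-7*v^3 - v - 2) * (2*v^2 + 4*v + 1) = -14*v^5 - 28*v^4 - 9*v^3 - 8*v^2 - 9*v - 2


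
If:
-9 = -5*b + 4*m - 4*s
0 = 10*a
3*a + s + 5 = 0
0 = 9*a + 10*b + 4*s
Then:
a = 0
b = 2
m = -19/4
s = -5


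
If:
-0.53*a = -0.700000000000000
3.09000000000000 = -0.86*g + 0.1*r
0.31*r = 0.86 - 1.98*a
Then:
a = 1.32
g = -4.25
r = -5.66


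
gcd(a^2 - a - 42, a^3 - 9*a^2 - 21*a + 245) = a - 7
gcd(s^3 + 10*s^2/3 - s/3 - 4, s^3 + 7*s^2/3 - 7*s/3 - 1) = s^2 + 2*s - 3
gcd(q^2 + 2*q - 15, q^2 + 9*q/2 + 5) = 1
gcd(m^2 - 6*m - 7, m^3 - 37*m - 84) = m - 7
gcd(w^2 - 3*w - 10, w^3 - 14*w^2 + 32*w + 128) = w + 2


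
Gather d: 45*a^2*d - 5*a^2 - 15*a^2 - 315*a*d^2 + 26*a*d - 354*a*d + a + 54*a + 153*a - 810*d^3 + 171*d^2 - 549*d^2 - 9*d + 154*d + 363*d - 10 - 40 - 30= -20*a^2 + 208*a - 810*d^3 + d^2*(-315*a - 378) + d*(45*a^2 - 328*a + 508) - 80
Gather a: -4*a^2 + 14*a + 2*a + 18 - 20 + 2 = -4*a^2 + 16*a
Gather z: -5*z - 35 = -5*z - 35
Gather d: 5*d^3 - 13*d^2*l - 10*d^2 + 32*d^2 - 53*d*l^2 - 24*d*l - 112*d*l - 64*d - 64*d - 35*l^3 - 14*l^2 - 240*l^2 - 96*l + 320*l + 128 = 5*d^3 + d^2*(22 - 13*l) + d*(-53*l^2 - 136*l - 128) - 35*l^3 - 254*l^2 + 224*l + 128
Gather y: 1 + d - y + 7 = d - y + 8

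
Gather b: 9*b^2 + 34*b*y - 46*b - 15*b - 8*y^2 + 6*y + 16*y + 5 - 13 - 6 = 9*b^2 + b*(34*y - 61) - 8*y^2 + 22*y - 14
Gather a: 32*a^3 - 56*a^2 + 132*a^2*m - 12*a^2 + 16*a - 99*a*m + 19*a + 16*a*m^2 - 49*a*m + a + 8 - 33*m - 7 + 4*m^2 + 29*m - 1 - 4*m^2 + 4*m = 32*a^3 + a^2*(132*m - 68) + a*(16*m^2 - 148*m + 36)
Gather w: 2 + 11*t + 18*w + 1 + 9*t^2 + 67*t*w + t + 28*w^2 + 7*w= 9*t^2 + 12*t + 28*w^2 + w*(67*t + 25) + 3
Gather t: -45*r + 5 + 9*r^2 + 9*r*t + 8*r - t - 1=9*r^2 - 37*r + t*(9*r - 1) + 4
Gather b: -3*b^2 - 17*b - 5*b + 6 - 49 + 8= -3*b^2 - 22*b - 35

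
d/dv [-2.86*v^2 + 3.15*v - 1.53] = 3.15 - 5.72*v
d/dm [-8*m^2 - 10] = -16*m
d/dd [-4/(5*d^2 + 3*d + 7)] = 4*(10*d + 3)/(5*d^2 + 3*d + 7)^2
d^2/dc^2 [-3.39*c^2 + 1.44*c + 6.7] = -6.78000000000000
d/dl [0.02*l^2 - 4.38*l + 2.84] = 0.04*l - 4.38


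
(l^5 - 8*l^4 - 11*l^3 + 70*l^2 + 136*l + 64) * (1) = l^5 - 8*l^4 - 11*l^3 + 70*l^2 + 136*l + 64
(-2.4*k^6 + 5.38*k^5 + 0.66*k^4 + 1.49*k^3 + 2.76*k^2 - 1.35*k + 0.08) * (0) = 0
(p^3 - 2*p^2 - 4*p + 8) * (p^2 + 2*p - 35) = p^5 - 43*p^3 + 70*p^2 + 156*p - 280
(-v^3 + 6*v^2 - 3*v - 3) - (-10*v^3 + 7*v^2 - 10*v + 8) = 9*v^3 - v^2 + 7*v - 11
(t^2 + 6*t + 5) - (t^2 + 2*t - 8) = 4*t + 13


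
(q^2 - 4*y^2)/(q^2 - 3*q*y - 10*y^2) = (-q + 2*y)/(-q + 5*y)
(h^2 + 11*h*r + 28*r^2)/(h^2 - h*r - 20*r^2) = (-h - 7*r)/(-h + 5*r)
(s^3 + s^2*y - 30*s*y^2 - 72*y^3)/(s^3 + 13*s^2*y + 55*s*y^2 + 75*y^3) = (s^2 - 2*s*y - 24*y^2)/(s^2 + 10*s*y + 25*y^2)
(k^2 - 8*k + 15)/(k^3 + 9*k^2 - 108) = (k - 5)/(k^2 + 12*k + 36)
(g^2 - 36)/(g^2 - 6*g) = (g + 6)/g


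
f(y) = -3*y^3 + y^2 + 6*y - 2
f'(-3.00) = -81.00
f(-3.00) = 70.00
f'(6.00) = -306.00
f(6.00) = -578.00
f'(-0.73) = -0.26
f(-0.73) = -4.68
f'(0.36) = 5.55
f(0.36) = 0.15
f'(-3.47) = -109.31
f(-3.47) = 114.57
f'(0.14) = 6.10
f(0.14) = -1.15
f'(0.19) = 6.06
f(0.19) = -0.84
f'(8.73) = -662.46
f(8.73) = -1869.42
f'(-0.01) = 5.98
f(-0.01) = -2.06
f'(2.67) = -52.82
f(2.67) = -35.95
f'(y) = -9*y^2 + 2*y + 6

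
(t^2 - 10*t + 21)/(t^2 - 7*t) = (t - 3)/t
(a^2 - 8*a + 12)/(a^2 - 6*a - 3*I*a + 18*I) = (a - 2)/(a - 3*I)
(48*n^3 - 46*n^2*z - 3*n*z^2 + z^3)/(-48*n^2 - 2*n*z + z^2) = -n + z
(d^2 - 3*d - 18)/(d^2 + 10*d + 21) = (d - 6)/(d + 7)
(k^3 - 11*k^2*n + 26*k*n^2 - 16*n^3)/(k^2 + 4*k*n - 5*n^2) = (k^2 - 10*k*n + 16*n^2)/(k + 5*n)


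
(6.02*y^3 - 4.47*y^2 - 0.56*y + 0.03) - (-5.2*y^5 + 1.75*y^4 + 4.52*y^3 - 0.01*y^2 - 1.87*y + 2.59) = 5.2*y^5 - 1.75*y^4 + 1.5*y^3 - 4.46*y^2 + 1.31*y - 2.56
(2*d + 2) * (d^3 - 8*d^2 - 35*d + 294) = 2*d^4 - 14*d^3 - 86*d^2 + 518*d + 588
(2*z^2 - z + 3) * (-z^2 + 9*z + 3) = -2*z^4 + 19*z^3 - 6*z^2 + 24*z + 9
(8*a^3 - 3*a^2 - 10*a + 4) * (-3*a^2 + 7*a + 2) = -24*a^5 + 65*a^4 + 25*a^3 - 88*a^2 + 8*a + 8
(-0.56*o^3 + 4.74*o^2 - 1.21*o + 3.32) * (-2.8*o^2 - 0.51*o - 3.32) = 1.568*o^5 - 12.9864*o^4 + 2.8298*o^3 - 24.4157*o^2 + 2.324*o - 11.0224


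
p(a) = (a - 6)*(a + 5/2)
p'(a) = 2*a - 7/2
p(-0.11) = -14.60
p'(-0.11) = -3.72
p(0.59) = -16.72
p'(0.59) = -2.32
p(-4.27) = 18.18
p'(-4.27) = -12.04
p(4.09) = -12.59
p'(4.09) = 4.68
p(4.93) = -7.95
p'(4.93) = 6.36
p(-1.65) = -6.50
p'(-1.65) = -6.80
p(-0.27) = -13.98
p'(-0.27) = -4.04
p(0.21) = -15.69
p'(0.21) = -3.08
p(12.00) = 87.00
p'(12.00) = 20.50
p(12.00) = 87.00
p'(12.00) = 20.50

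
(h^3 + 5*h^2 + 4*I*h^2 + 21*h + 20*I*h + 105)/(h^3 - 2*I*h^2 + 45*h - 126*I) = (h + 5)/(h - 6*I)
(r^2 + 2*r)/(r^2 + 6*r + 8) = r/(r + 4)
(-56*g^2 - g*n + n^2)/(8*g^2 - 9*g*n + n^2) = (-7*g - n)/(g - n)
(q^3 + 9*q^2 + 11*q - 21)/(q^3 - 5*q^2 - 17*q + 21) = (q + 7)/(q - 7)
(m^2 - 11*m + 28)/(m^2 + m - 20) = (m - 7)/(m + 5)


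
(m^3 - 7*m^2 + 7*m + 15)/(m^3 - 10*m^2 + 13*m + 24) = (m - 5)/(m - 8)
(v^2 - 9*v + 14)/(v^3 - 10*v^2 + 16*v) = (v - 7)/(v*(v - 8))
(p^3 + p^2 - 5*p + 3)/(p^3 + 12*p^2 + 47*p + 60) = (p^2 - 2*p + 1)/(p^2 + 9*p + 20)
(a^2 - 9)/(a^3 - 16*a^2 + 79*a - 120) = (a + 3)/(a^2 - 13*a + 40)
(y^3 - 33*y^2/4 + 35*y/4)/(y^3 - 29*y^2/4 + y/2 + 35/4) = y/(y + 1)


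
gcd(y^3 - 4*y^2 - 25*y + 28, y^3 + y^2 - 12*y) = y + 4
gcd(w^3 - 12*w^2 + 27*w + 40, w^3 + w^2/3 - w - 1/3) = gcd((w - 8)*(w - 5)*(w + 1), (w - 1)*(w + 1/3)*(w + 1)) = w + 1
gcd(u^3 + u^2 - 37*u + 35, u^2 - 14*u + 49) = 1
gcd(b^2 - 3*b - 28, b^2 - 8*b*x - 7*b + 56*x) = b - 7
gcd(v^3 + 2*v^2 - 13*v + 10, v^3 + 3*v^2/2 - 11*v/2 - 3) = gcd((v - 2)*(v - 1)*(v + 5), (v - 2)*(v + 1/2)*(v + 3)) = v - 2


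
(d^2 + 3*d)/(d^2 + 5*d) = (d + 3)/(d + 5)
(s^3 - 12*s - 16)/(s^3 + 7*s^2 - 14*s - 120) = (s^2 + 4*s + 4)/(s^2 + 11*s + 30)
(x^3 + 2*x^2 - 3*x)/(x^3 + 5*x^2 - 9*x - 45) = x*(x - 1)/(x^2 + 2*x - 15)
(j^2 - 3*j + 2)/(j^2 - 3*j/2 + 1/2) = 2*(j - 2)/(2*j - 1)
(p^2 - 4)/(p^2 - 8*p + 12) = (p + 2)/(p - 6)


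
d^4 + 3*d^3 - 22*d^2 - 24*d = d*(d - 4)*(d + 1)*(d + 6)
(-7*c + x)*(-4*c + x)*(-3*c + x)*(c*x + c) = -84*c^4*x - 84*c^4 + 61*c^3*x^2 + 61*c^3*x - 14*c^2*x^3 - 14*c^2*x^2 + c*x^4 + c*x^3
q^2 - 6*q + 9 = (q - 3)^2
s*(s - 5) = s^2 - 5*s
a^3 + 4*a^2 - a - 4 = (a - 1)*(a + 1)*(a + 4)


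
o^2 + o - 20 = (o - 4)*(o + 5)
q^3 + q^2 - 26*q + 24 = (q - 4)*(q - 1)*(q + 6)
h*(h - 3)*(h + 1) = h^3 - 2*h^2 - 3*h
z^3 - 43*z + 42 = (z - 6)*(z - 1)*(z + 7)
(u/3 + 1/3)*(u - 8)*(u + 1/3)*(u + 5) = u^4/3 - 5*u^3/9 - 131*u^2/9 - 163*u/9 - 40/9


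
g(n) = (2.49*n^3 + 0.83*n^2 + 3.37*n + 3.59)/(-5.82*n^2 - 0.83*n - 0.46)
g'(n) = (11.64*n + 0.83)*(2.49*n^3 + 0.83*n^2 + 3.37*n + 3.59)/(-5.82*n^2 - 0.83*n - 0.46)^2 + (7.47*n^2 + 1.66*n + 3.37)/(-5.82*n^2 - 0.83*n - 0.46) = (-14.4918*n^4 - 4.1334*n^3 + 15.4883*n^2 + 41.024*n + 1.4295)/(33.8724*n^4 + 9.6612*n^3 + 6.0433*n^2 + 0.7636*n + 0.2116)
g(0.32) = -3.66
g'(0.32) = 9.08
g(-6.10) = 2.60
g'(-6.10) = -0.42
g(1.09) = -1.39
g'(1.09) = 0.57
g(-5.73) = 2.45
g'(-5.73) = -0.42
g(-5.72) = 2.44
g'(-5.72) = -0.42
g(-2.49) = 1.10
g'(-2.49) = -0.42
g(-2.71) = 1.20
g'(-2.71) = -0.41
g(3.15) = -1.65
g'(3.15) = -0.34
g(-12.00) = 5.09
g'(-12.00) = -0.42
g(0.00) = -7.80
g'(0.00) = 6.76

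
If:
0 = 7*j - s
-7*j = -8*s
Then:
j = 0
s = 0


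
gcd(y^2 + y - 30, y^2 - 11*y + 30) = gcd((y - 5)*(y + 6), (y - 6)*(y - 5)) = y - 5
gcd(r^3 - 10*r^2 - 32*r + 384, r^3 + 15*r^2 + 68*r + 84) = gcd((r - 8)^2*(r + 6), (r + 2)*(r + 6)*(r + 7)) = r + 6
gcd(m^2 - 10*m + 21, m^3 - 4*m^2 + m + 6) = m - 3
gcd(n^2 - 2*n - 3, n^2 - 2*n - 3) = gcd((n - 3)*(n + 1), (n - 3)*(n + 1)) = n^2 - 2*n - 3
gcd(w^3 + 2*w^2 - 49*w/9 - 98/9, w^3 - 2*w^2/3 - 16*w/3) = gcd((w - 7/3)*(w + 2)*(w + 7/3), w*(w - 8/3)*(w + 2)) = w + 2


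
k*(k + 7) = k^2 + 7*k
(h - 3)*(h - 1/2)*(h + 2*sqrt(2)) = h^3 - 7*h^2/2 + 2*sqrt(2)*h^2 - 7*sqrt(2)*h + 3*h/2 + 3*sqrt(2)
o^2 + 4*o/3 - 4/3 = (o - 2/3)*(o + 2)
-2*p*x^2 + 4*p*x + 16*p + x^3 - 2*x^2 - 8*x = (-2*p + x)*(x - 4)*(x + 2)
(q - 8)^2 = q^2 - 16*q + 64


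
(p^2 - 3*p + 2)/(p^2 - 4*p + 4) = (p - 1)/(p - 2)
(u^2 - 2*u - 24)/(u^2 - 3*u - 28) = (u - 6)/(u - 7)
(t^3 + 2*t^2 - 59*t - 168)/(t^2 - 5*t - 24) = t + 7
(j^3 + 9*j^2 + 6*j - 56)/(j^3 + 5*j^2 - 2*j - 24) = (j + 7)/(j + 3)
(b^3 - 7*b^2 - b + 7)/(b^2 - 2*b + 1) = (b^2 - 6*b - 7)/(b - 1)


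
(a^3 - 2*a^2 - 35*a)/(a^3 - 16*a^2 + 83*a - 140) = a*(a + 5)/(a^2 - 9*a + 20)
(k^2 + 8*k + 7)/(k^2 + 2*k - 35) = (k + 1)/(k - 5)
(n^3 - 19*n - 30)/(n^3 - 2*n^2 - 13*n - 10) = (n + 3)/(n + 1)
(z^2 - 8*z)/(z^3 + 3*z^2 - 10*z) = (z - 8)/(z^2 + 3*z - 10)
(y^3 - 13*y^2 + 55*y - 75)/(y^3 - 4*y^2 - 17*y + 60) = (y - 5)/(y + 4)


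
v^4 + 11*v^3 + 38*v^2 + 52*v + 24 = (v + 1)*(v + 2)^2*(v + 6)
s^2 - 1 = (s - 1)*(s + 1)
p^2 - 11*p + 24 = (p - 8)*(p - 3)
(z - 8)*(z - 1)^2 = z^3 - 10*z^2 + 17*z - 8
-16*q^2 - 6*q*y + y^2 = (-8*q + y)*(2*q + y)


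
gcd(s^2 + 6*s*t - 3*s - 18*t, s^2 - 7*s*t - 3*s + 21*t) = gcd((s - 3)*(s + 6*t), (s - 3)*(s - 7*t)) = s - 3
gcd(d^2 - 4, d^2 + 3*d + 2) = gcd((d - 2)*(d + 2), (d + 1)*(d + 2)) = d + 2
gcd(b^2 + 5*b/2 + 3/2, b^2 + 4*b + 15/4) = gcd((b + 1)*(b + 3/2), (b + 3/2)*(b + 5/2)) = b + 3/2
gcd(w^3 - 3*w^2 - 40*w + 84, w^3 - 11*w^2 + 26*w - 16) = w - 2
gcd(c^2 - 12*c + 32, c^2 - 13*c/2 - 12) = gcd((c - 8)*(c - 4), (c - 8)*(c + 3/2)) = c - 8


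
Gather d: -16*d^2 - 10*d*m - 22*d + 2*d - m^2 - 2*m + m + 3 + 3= -16*d^2 + d*(-10*m - 20) - m^2 - m + 6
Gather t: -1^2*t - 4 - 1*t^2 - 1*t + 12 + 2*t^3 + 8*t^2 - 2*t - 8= 2*t^3 + 7*t^2 - 4*t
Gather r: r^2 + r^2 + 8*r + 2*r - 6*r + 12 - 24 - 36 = 2*r^2 + 4*r - 48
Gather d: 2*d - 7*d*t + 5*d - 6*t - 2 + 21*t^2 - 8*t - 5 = d*(7 - 7*t) + 21*t^2 - 14*t - 7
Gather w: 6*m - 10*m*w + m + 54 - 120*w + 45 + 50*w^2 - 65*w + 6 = 7*m + 50*w^2 + w*(-10*m - 185) + 105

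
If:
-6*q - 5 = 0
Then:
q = -5/6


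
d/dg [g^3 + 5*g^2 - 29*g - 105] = 3*g^2 + 10*g - 29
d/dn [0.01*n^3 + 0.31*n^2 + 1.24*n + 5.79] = 0.03*n^2 + 0.62*n + 1.24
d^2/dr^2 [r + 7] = 0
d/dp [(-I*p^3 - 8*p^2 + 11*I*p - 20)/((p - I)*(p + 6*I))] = (-I*p^4 + 10*p^3 - 69*I*p^2 - 56*p + 166*I)/(p^4 + 10*I*p^3 - 13*p^2 + 60*I*p + 36)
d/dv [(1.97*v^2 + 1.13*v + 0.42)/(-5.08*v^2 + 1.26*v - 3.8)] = (8.2226*v^2 - 10.7048*v - 4.8232)/(25.8064*v^4 - 12.8016*v^3 + 40.1956*v^2 - 9.576*v + 14.44)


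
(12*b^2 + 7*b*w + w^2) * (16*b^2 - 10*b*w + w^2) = 192*b^4 - 8*b^3*w - 42*b^2*w^2 - 3*b*w^3 + w^4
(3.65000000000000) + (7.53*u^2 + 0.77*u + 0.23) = 7.53*u^2 + 0.77*u + 3.88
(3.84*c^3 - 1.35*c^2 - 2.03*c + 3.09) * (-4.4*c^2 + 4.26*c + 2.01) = -16.896*c^5 + 22.2984*c^4 + 10.8994*c^3 - 24.9573*c^2 + 9.0831*c + 6.2109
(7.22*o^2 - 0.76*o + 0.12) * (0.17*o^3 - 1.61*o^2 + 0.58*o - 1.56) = 1.2274*o^5 - 11.7534*o^4 + 5.4316*o^3 - 11.8972*o^2 + 1.2552*o - 0.1872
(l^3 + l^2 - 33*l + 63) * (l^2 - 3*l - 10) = l^5 - 2*l^4 - 46*l^3 + 152*l^2 + 141*l - 630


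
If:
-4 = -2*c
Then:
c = 2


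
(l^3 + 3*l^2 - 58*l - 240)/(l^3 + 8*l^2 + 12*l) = (l^2 - 3*l - 40)/(l*(l + 2))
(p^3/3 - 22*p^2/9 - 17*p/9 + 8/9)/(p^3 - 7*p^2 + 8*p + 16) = (3*p^2 - 25*p + 8)/(9*(p^2 - 8*p + 16))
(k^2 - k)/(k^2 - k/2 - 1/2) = 2*k/(2*k + 1)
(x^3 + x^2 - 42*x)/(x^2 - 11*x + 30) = x*(x + 7)/(x - 5)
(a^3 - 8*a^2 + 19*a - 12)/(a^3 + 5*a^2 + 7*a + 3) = (a^3 - 8*a^2 + 19*a - 12)/(a^3 + 5*a^2 + 7*a + 3)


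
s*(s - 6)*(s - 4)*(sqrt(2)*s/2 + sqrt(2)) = sqrt(2)*s^4/2 - 4*sqrt(2)*s^3 + 2*sqrt(2)*s^2 + 24*sqrt(2)*s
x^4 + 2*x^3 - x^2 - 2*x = x*(x - 1)*(x + 1)*(x + 2)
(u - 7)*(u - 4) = u^2 - 11*u + 28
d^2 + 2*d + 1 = (d + 1)^2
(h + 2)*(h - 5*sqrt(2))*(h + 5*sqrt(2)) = h^3 + 2*h^2 - 50*h - 100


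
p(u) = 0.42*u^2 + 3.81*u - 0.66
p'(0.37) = 4.12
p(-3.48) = -8.83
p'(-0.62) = 3.29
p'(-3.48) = 0.89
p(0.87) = 2.97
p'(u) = 0.84*u + 3.81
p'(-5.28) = -0.63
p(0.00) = -0.66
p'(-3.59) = 0.79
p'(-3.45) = 0.91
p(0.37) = 0.81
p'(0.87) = 4.54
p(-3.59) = -8.92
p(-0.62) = -2.86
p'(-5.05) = -0.43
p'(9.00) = 11.37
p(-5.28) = -9.07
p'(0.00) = 3.81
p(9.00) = 67.65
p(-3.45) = -8.81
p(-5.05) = -9.19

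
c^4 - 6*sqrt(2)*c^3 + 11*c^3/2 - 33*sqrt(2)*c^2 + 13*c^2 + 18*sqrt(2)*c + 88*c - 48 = (c - 1/2)*(c + 6)*(c - 4*sqrt(2))*(c - 2*sqrt(2))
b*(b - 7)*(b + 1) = b^3 - 6*b^2 - 7*b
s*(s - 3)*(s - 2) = s^3 - 5*s^2 + 6*s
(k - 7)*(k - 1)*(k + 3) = k^3 - 5*k^2 - 17*k + 21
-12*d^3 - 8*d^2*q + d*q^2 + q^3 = (-3*d + q)*(2*d + q)^2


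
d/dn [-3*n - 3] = -3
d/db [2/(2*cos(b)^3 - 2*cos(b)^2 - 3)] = 4*(3*cos(b) - 2)*sin(b)*cos(b)/(-2*cos(b)^3 + 2*cos(b)^2 + 3)^2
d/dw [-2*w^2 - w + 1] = -4*w - 1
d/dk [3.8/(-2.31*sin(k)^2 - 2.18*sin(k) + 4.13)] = (17.556*sin(k) + 8.284)*cos(k)/(2.31*sin(k)^2 + 2.18*sin(k) - 4.13)^2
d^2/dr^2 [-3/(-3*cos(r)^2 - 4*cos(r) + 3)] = 3*(-36*sin(r)^4 + 70*sin(r)^2 + 33*cos(r) - 9*cos(3*r) + 16)/(-3*sin(r)^2 + 4*cos(r))^3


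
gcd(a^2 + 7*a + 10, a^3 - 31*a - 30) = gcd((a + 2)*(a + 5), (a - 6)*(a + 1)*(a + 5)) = a + 5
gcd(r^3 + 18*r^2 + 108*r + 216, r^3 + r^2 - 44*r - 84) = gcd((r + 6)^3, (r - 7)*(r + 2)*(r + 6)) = r + 6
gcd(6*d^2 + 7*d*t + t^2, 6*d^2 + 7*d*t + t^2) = 6*d^2 + 7*d*t + t^2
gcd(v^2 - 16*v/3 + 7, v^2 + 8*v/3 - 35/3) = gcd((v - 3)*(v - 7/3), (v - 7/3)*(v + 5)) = v - 7/3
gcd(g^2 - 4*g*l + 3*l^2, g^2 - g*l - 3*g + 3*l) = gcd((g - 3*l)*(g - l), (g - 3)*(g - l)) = g - l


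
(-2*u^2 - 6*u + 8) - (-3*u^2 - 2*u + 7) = u^2 - 4*u + 1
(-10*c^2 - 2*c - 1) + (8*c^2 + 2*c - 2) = -2*c^2 - 3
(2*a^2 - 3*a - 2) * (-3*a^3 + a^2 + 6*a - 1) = -6*a^5 + 11*a^4 + 15*a^3 - 22*a^2 - 9*a + 2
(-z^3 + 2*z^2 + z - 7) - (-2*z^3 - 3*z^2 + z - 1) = z^3 + 5*z^2 - 6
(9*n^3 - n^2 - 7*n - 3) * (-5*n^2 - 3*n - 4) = -45*n^5 - 22*n^4 + 2*n^3 + 40*n^2 + 37*n + 12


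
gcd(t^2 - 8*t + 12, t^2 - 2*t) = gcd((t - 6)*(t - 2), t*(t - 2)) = t - 2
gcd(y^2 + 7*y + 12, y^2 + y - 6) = y + 3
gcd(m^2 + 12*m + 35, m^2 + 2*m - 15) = m + 5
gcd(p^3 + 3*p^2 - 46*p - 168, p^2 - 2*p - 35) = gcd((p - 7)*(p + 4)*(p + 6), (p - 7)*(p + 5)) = p - 7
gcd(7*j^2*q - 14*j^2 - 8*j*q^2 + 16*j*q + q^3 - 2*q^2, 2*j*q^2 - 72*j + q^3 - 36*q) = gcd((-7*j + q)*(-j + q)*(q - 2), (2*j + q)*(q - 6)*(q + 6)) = 1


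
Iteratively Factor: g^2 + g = (g)*(g + 1)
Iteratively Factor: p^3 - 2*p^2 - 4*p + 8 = (p - 2)*(p^2 - 4) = (p - 2)*(p + 2)*(p - 2)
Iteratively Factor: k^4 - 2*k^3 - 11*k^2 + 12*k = (k - 4)*(k^3 + 2*k^2 - 3*k) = (k - 4)*(k + 3)*(k^2 - k) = k*(k - 4)*(k + 3)*(k - 1)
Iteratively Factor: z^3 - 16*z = (z)*(z^2 - 16) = z*(z - 4)*(z + 4)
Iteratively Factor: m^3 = (m)*(m^2) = m^2*(m)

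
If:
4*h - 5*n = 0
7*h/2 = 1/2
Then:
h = 1/7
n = 4/35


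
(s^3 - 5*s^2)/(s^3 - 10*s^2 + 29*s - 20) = s^2/(s^2 - 5*s + 4)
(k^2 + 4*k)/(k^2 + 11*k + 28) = k/(k + 7)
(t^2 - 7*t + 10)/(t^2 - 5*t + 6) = (t - 5)/(t - 3)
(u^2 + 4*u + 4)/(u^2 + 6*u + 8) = (u + 2)/(u + 4)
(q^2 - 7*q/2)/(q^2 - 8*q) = (q - 7/2)/(q - 8)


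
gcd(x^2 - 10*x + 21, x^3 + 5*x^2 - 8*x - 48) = x - 3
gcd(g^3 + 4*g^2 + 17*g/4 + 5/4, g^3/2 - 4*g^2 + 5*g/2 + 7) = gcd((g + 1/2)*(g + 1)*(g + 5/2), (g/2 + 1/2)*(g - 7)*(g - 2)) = g + 1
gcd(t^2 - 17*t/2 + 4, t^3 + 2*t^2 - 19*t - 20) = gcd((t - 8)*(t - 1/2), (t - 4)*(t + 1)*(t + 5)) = 1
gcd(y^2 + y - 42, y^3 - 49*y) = y + 7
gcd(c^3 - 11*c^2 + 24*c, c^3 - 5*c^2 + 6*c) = c^2 - 3*c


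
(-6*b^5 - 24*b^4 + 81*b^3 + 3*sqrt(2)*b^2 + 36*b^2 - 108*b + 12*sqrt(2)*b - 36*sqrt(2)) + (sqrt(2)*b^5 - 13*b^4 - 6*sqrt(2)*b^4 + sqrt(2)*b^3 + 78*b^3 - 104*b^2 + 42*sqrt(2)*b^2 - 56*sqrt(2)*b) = -6*b^5 + sqrt(2)*b^5 - 37*b^4 - 6*sqrt(2)*b^4 + sqrt(2)*b^3 + 159*b^3 - 68*b^2 + 45*sqrt(2)*b^2 - 108*b - 44*sqrt(2)*b - 36*sqrt(2)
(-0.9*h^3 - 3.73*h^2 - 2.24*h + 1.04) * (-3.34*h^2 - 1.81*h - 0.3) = 3.006*h^5 + 14.0872*h^4 + 14.5029*h^3 + 1.6998*h^2 - 1.2104*h - 0.312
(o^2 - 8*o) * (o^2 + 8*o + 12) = o^4 - 52*o^2 - 96*o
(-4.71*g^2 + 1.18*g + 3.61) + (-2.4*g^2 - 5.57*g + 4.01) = -7.11*g^2 - 4.39*g + 7.62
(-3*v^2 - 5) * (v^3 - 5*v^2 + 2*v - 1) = -3*v^5 + 15*v^4 - 11*v^3 + 28*v^2 - 10*v + 5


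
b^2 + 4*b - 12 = (b - 2)*(b + 6)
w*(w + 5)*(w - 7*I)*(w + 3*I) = w^4 + 5*w^3 - 4*I*w^3 + 21*w^2 - 20*I*w^2 + 105*w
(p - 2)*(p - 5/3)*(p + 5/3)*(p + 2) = p^4 - 61*p^2/9 + 100/9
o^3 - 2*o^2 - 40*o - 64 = (o - 8)*(o + 2)*(o + 4)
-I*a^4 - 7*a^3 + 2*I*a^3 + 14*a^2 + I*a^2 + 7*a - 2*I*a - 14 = (a - 2)*(a - 1)*(a - 7*I)*(-I*a - I)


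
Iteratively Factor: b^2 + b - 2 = (b + 2)*(b - 1)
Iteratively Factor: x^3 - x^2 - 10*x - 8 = (x - 4)*(x^2 + 3*x + 2) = (x - 4)*(x + 2)*(x + 1)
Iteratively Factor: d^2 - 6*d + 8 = (d - 2)*(d - 4)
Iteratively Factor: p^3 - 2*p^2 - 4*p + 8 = (p + 2)*(p^2 - 4*p + 4) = (p - 2)*(p + 2)*(p - 2)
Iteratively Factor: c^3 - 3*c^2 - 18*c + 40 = (c - 5)*(c^2 + 2*c - 8) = (c - 5)*(c - 2)*(c + 4)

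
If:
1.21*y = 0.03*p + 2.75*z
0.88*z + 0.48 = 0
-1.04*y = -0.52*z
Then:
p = 39.00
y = -0.27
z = -0.55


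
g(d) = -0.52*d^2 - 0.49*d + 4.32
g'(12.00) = -12.97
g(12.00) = -76.44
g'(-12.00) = 11.99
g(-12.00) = -64.68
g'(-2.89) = 2.52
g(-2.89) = 1.39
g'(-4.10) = 3.77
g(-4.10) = -2.41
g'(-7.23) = 7.03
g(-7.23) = -19.32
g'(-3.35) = 2.99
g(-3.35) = 0.13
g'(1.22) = -1.76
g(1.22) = 2.95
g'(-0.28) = -0.20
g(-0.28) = 4.42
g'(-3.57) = 3.22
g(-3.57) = -0.56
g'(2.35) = -2.93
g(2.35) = 0.30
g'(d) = -1.04*d - 0.49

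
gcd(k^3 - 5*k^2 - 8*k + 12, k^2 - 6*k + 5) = k - 1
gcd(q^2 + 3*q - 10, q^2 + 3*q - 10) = q^2 + 3*q - 10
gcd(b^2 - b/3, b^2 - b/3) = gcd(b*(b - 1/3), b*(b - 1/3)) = b^2 - b/3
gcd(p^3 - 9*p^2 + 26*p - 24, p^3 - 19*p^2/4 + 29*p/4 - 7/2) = p - 2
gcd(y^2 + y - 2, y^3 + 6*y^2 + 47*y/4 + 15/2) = y + 2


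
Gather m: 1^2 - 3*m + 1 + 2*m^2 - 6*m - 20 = 2*m^2 - 9*m - 18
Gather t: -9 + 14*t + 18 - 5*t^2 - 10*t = -5*t^2 + 4*t + 9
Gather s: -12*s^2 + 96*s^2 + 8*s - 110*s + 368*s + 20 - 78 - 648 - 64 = 84*s^2 + 266*s - 770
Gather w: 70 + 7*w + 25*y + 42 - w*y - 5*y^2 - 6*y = w*(7 - y) - 5*y^2 + 19*y + 112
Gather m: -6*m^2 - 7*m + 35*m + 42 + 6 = -6*m^2 + 28*m + 48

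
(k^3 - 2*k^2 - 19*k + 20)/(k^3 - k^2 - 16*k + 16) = (k - 5)/(k - 4)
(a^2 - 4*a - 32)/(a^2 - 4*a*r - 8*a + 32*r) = (-a - 4)/(-a + 4*r)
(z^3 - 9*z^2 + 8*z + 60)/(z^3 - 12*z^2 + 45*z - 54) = (z^2 - 3*z - 10)/(z^2 - 6*z + 9)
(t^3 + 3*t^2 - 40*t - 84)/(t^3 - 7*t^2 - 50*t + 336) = (t + 2)/(t - 8)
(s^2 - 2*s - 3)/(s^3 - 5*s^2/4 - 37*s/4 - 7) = 4*(s - 3)/(4*s^2 - 9*s - 28)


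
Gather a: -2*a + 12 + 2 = 14 - 2*a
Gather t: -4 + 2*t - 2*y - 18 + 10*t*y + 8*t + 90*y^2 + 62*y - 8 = t*(10*y + 10) + 90*y^2 + 60*y - 30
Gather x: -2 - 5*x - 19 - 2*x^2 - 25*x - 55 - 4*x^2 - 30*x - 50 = -6*x^2 - 60*x - 126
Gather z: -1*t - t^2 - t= -t^2 - 2*t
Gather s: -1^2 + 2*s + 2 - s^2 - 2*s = 1 - s^2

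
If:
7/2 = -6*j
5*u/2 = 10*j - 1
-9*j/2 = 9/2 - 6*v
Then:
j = -7/12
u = -41/15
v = 5/16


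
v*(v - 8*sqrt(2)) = v^2 - 8*sqrt(2)*v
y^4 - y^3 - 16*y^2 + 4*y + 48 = (y - 4)*(y - 2)*(y + 2)*(y + 3)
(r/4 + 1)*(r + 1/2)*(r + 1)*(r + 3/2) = r^4/4 + 7*r^3/4 + 59*r^2/16 + 47*r/16 + 3/4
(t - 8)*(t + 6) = t^2 - 2*t - 48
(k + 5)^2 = k^2 + 10*k + 25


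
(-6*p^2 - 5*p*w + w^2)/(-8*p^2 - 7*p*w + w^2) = (6*p - w)/(8*p - w)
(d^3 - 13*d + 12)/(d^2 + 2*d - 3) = (d^2 + d - 12)/(d + 3)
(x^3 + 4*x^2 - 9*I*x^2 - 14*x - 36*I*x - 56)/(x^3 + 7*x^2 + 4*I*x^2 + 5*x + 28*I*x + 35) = (x^3 + x^2*(4 - 9*I) + x*(-14 - 36*I) - 56)/(x^3 + x^2*(7 + 4*I) + x*(5 + 28*I) + 35)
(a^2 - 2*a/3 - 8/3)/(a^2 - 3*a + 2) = (a + 4/3)/(a - 1)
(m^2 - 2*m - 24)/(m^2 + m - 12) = (m - 6)/(m - 3)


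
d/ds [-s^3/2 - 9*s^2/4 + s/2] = -3*s^2/2 - 9*s/2 + 1/2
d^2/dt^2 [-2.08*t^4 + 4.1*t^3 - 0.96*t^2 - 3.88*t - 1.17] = -24.96*t^2 + 24.6*t - 1.92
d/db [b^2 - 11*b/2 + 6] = 2*b - 11/2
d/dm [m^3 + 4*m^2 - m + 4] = 3*m^2 + 8*m - 1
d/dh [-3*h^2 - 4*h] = -6*h - 4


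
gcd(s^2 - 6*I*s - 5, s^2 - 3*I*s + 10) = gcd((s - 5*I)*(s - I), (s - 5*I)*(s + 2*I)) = s - 5*I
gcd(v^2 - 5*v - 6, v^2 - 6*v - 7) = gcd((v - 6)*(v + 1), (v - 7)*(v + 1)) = v + 1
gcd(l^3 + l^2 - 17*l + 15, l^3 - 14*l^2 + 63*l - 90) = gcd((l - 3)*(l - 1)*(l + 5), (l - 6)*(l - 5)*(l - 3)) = l - 3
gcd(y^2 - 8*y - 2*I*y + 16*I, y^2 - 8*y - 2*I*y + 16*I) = y^2 + y*(-8 - 2*I) + 16*I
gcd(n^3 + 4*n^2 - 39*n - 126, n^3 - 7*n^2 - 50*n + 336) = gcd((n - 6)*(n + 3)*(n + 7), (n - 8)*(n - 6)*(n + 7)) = n^2 + n - 42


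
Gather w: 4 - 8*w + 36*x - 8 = -8*w + 36*x - 4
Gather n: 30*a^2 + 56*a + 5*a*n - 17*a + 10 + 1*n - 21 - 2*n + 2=30*a^2 + 39*a + n*(5*a - 1) - 9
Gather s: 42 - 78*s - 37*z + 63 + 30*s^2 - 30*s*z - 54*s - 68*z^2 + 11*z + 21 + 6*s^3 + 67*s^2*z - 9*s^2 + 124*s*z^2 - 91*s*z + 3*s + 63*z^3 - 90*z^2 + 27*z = 6*s^3 + s^2*(67*z + 21) + s*(124*z^2 - 121*z - 129) + 63*z^3 - 158*z^2 + z + 126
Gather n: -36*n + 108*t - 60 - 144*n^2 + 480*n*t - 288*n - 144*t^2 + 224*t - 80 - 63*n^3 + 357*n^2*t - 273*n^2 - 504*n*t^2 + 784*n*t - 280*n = -63*n^3 + n^2*(357*t - 417) + n*(-504*t^2 + 1264*t - 604) - 144*t^2 + 332*t - 140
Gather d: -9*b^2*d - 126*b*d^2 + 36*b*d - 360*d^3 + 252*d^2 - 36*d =-360*d^3 + d^2*(252 - 126*b) + d*(-9*b^2 + 36*b - 36)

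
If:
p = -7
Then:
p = -7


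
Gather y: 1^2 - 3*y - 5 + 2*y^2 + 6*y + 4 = 2*y^2 + 3*y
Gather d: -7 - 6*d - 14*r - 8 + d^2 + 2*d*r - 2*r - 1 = d^2 + d*(2*r - 6) - 16*r - 16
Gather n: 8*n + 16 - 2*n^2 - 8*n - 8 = 8 - 2*n^2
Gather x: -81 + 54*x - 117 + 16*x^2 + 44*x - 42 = 16*x^2 + 98*x - 240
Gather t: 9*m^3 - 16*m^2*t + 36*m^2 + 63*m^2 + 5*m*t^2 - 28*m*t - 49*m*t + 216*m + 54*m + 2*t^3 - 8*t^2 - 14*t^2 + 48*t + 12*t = 9*m^3 + 99*m^2 + 270*m + 2*t^3 + t^2*(5*m - 22) + t*(-16*m^2 - 77*m + 60)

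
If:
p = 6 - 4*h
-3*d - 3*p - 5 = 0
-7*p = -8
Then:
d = -59/21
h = 17/14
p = 8/7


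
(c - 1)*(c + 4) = c^2 + 3*c - 4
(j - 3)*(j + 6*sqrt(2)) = j^2 - 3*j + 6*sqrt(2)*j - 18*sqrt(2)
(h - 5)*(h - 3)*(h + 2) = h^3 - 6*h^2 - h + 30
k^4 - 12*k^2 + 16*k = k*(k - 2)^2*(k + 4)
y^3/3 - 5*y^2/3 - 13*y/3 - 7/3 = (y/3 + 1/3)*(y - 7)*(y + 1)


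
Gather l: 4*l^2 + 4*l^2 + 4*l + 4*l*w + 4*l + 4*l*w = 8*l^2 + l*(8*w + 8)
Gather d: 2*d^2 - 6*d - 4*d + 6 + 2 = 2*d^2 - 10*d + 8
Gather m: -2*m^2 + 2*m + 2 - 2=-2*m^2 + 2*m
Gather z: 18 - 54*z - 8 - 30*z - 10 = -84*z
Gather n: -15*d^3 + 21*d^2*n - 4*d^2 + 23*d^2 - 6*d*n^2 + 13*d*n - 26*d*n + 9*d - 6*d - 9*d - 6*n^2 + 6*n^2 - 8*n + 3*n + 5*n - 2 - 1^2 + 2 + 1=-15*d^3 + 19*d^2 - 6*d*n^2 - 6*d + n*(21*d^2 - 13*d)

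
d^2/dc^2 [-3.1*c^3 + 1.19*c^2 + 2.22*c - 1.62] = 2.38 - 18.6*c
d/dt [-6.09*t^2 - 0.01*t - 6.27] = -12.18*t - 0.01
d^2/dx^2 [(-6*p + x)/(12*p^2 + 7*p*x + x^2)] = 2*((-p - 3*x)*(12*p^2 + 7*p*x + x^2) - (6*p - x)*(7*p + 2*x)^2)/(12*p^2 + 7*p*x + x^2)^3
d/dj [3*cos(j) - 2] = -3*sin(j)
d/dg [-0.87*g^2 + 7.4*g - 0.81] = 7.4 - 1.74*g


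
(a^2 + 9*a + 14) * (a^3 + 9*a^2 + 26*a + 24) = a^5 + 18*a^4 + 121*a^3 + 384*a^2 + 580*a + 336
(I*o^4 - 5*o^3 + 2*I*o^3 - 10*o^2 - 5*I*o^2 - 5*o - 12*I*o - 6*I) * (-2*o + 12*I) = -2*I*o^5 - 2*o^4 - 4*I*o^4 - 4*o^3 - 50*I*o^3 + 70*o^2 - 96*I*o^2 + 144*o - 48*I*o + 72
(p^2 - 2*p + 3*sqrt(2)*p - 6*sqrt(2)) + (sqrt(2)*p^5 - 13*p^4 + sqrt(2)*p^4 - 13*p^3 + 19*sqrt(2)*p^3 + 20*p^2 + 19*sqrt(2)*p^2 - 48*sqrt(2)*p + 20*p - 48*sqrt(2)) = sqrt(2)*p^5 - 13*p^4 + sqrt(2)*p^4 - 13*p^3 + 19*sqrt(2)*p^3 + 21*p^2 + 19*sqrt(2)*p^2 - 45*sqrt(2)*p + 18*p - 54*sqrt(2)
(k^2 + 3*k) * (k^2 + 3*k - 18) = k^4 + 6*k^3 - 9*k^2 - 54*k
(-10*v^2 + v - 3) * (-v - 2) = 10*v^3 + 19*v^2 + v + 6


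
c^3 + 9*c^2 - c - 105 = (c - 3)*(c + 5)*(c + 7)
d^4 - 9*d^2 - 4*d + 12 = (d - 3)*(d - 1)*(d + 2)^2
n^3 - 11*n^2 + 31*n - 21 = (n - 7)*(n - 3)*(n - 1)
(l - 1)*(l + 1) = l^2 - 1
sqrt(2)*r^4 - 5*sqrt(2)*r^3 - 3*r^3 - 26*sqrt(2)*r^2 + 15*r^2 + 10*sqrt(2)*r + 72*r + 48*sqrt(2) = (r - 8)*(r + 3)*(r - 2*sqrt(2))*(sqrt(2)*r + 1)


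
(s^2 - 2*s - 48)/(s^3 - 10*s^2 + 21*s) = (s^2 - 2*s - 48)/(s*(s^2 - 10*s + 21))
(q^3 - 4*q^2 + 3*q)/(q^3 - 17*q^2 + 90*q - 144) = q*(q - 1)/(q^2 - 14*q + 48)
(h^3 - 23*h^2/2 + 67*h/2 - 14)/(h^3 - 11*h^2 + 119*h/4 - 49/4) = 2*(h - 4)/(2*h - 7)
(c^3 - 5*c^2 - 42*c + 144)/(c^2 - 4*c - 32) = (c^2 + 3*c - 18)/(c + 4)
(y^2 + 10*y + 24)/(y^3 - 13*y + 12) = (y + 6)/(y^2 - 4*y + 3)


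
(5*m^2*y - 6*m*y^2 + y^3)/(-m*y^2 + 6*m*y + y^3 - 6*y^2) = (-5*m + y)/(y - 6)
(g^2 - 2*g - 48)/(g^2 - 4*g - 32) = (g + 6)/(g + 4)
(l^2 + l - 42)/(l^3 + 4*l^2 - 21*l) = (l - 6)/(l*(l - 3))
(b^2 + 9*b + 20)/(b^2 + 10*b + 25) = (b + 4)/(b + 5)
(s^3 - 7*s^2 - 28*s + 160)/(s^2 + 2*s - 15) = (s^2 - 12*s + 32)/(s - 3)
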